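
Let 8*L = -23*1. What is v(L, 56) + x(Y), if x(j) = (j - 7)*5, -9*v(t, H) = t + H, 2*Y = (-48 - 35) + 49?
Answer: -9065/72 ≈ -125.90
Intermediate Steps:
Y = -17 (Y = ((-48 - 35) + 49)/2 = (-83 + 49)/2 = (½)*(-34) = -17)
L = -23/8 (L = (-23*1)/8 = (⅛)*(-23) = -23/8 ≈ -2.8750)
v(t, H) = -H/9 - t/9 (v(t, H) = -(t + H)/9 = -(H + t)/9 = -H/9 - t/9)
x(j) = -35 + 5*j (x(j) = (-7 + j)*5 = -35 + 5*j)
v(L, 56) + x(Y) = (-⅑*56 - ⅑*(-23/8)) + (-35 + 5*(-17)) = (-56/9 + 23/72) + (-35 - 85) = -425/72 - 120 = -9065/72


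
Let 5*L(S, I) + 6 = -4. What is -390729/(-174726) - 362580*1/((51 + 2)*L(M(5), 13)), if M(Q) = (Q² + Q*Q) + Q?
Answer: 10565595059/3086826 ≈ 3422.8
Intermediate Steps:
M(Q) = Q + 2*Q² (M(Q) = (Q² + Q²) + Q = 2*Q² + Q = Q + 2*Q²)
L(S, I) = -2 (L(S, I) = -6/5 + (⅕)*(-4) = -6/5 - ⅘ = -2)
-390729/(-174726) - 362580*1/((51 + 2)*L(M(5), 13)) = -390729/(-174726) - 362580*(-1/(2*(51 + 2))) = -390729*(-1/174726) - 362580/(53*(-2)) = 130243/58242 - 362580/(-106) = 130243/58242 - 362580*(-1/106) = 130243/58242 + 181290/53 = 10565595059/3086826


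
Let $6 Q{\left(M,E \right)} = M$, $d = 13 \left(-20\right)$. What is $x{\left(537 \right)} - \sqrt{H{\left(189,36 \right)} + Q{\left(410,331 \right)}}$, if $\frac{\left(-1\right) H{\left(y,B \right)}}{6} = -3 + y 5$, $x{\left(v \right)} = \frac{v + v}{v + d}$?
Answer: $\frac{1074}{277} - \frac{i \sqrt{50253}}{3} \approx 3.8773 - 74.724 i$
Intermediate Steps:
$d = -260$
$Q{\left(M,E \right)} = \frac{M}{6}$
$x{\left(v \right)} = \frac{2 v}{-260 + v}$ ($x{\left(v \right)} = \frac{v + v}{v - 260} = \frac{2 v}{-260 + v}$)
$H{\left(y,B \right)} = 18 - 30 y$ ($H{\left(y,B \right)} = - 6 \left(-3 + y 5\right) = - 6 \left(-3 + 5 y\right) = 18 - 30 y$)
$x{\left(537 \right)} - \sqrt{H{\left(189,36 \right)} + Q{\left(410,331 \right)}} = 2 \cdot 537 \frac{1}{-260 + 537} - \sqrt{\left(18 - 5670\right) + \frac{1}{6} \cdot 410} = 2 \cdot 537 \cdot \frac{1}{277} - \sqrt{\left(18 - 5670\right) + \frac{205}{3}} = 2 \cdot 537 \cdot \frac{1}{277} - \sqrt{-5652 + \frac{205}{3}} = \frac{1074}{277} - \sqrt{- \frac{16751}{3}} = \frac{1074}{277} - \frac{i \sqrt{50253}}{3}$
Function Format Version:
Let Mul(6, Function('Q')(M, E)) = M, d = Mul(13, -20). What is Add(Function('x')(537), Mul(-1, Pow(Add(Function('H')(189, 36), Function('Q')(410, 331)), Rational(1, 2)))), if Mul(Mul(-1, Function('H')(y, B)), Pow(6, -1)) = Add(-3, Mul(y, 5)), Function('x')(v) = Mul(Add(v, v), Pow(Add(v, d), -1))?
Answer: Add(Rational(1074, 277), Mul(Rational(-1, 3), I, Pow(50253, Rational(1, 2)))) ≈ Add(3.8773, Mul(-74.724, I))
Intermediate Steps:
d = -260
Function('Q')(M, E) = Mul(Rational(1, 6), M)
Function('x')(v) = Mul(2, v, Pow(Add(-260, v), -1)) (Function('x')(v) = Mul(Add(v, v), Pow(Add(v, -260), -1)) = Mul(Mul(2, v), Pow(Add(-260, v), -1)) = Mul(2, v, Pow(Add(-260, v), -1)))
Function('H')(y, B) = Add(18, Mul(-30, y)) (Function('H')(y, B) = Mul(-6, Add(-3, Mul(y, 5))) = Mul(-6, Add(-3, Mul(5, y))) = Add(18, Mul(-30, y)))
Add(Function('x')(537), Mul(-1, Pow(Add(Function('H')(189, 36), Function('Q')(410, 331)), Rational(1, 2)))) = Add(Mul(2, 537, Pow(Add(-260, 537), -1)), Mul(-1, Pow(Add(Add(18, Mul(-30, 189)), Mul(Rational(1, 6), 410)), Rational(1, 2)))) = Add(Mul(2, 537, Pow(277, -1)), Mul(-1, Pow(Add(Add(18, -5670), Rational(205, 3)), Rational(1, 2)))) = Add(Mul(2, 537, Rational(1, 277)), Mul(-1, Pow(Add(-5652, Rational(205, 3)), Rational(1, 2)))) = Add(Rational(1074, 277), Mul(-1, Pow(Rational(-16751, 3), Rational(1, 2)))) = Add(Rational(1074, 277), Mul(-1, Mul(Rational(1, 3), I, Pow(50253, Rational(1, 2))))) = Add(Rational(1074, 277), Mul(Rational(-1, 3), I, Pow(50253, Rational(1, 2))))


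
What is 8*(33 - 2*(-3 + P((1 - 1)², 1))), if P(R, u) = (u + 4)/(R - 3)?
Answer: 1016/3 ≈ 338.67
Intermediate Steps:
P(R, u) = (4 + u)/(-3 + R)
8*(33 - 2*(-3 + P((1 - 1)², 1))) = 8*(33 - 2*(-3 + (4 + 1)/(-3 + (1 - 1)²))) = 8*(33 - 2*(-3 + 5/(-3 + 0²))) = 8*(33 - 2*(-3 + 5/(-3 + 0))) = 8*(33 - 2*(-3 + 5/(-3))) = 8*(33 - 2*(-3 - ⅓*5)) = 8*(33 - 2*(-3 - 5/3)) = 8*(33 - 2*(-14/3)) = 8*(33 + 28/3) = 8*(127/3) = 1016/3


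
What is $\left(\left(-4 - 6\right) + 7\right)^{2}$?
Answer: $9$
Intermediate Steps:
$\left(\left(-4 - 6\right) + 7\right)^{2} = \left(-10 + 7\right)^{2} = \left(-3\right)^{2} = 9$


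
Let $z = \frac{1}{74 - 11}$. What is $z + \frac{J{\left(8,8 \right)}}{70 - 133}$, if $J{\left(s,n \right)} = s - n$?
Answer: $\frac{1}{63} \approx 0.015873$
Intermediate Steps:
$z = \frac{1}{63} \approx 0.015873$
$z + \frac{J{\left(8,8 \right)}}{70 - 133} = \frac{1}{63} + \frac{8 - 8}{70 - 133} = \frac{1}{63} + \frac{8 - 8}{-63} = \frac{1}{63} - 0 = \frac{1}{63} + 0 = \frac{1}{63}$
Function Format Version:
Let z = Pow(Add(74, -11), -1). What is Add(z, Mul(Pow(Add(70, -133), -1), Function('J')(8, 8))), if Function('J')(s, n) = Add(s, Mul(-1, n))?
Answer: Rational(1, 63) ≈ 0.015873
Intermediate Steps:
z = Rational(1, 63) (z = Pow(63, -1) = Rational(1, 63) ≈ 0.015873)
Add(z, Mul(Pow(Add(70, -133), -1), Function('J')(8, 8))) = Add(Rational(1, 63), Mul(Pow(Add(70, -133), -1), Add(8, Mul(-1, 8)))) = Add(Rational(1, 63), Mul(Pow(-63, -1), Add(8, -8))) = Add(Rational(1, 63), Mul(Rational(-1, 63), 0)) = Add(Rational(1, 63), 0) = Rational(1, 63)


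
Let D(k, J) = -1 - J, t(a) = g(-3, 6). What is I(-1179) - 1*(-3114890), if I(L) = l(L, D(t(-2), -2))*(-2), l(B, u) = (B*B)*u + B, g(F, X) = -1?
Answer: 337166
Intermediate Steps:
t(a) = -1
l(B, u) = B + u*B² (l(B, u) = B²*u + B = u*B² + B = B + u*B²)
I(L) = -2*L*(1 + L) (I(L) = (L*(1 + L*(-1 - 1*(-2))))*(-2) = (L*(1 + L*(-1 + 2)))*(-2) = (L*(1 + L*1))*(-2) = (L*(1 + L))*(-2) = -2*L*(1 + L))
I(-1179) - 1*(-3114890) = -2*(-1179)*(1 - 1179) - 1*(-3114890) = -2*(-1179)*(-1178) + 3114890 = -2777724 + 3114890 = 337166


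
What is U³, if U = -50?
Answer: -125000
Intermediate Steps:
U³ = (-50)³ = -125000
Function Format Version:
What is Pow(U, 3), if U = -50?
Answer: -125000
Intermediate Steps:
Pow(U, 3) = Pow(-50, 3) = -125000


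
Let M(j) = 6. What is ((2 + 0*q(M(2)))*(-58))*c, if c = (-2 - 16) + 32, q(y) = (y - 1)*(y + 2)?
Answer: -1624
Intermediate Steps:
q(y) = (-1 + y)*(2 + y)
c = 14 (c = -18 + 32 = 14)
((2 + 0*q(M(2)))*(-58))*c = ((2 + 0*(-2 + 6 + 6**2))*(-58))*14 = ((2 + 0*(-2 + 6 + 36))*(-58))*14 = ((2 + 0*40)*(-58))*14 = ((2 + 0)*(-58))*14 = (2*(-58))*14 = -116*14 = -1624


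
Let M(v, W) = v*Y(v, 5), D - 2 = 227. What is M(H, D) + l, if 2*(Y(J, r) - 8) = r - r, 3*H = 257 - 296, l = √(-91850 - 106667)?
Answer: -104 + I*√198517 ≈ -104.0 + 445.55*I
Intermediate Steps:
D = 229 (D = 2 + 227 = 229)
l = I*√198517 (l = √(-198517) = I*√198517 ≈ 445.55*I)
H = -13 (H = (257 - 296)/3 = (⅓)*(-39) = -13)
Y(J, r) = 8 (Y(J, r) = 8 + (r - r)/2 = 8 + (½)*0 = 8 + 0 = 8)
M(v, W) = 8*v (M(v, W) = v*8 = 8*v)
M(H, D) + l = 8*(-13) + I*√198517 = -104 + I*√198517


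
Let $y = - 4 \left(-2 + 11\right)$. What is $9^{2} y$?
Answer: $-2916$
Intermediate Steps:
$y = -36$ ($y = \left(-4\right) 9 = -36$)
$9^{2} y = 9^{2} \left(-36\right) = 81 \left(-36\right) = -2916$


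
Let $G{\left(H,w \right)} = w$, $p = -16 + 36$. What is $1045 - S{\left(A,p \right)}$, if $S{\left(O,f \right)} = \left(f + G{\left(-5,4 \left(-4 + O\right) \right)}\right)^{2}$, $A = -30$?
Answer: $-12411$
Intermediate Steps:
$p = 20$
$S{\left(O,f \right)} = \left(-16 + f + 4 O\right)^{2}$ ($S{\left(O,f \right)} = \left(f + 4 \left(-4 + O\right)\right)^{2} = \left(f + \left(-16 + 4 O\right)\right)^{2} = \left(-16 + f + 4 O\right)^{2}$)
$1045 - S{\left(A,p \right)} = 1045 - \left(-16 + 20 + 4 \left(-30\right)\right)^{2} = 1045 - \left(-16 + 20 - 120\right)^{2} = 1045 - \left(-116\right)^{2} = 1045 - 13456 = -12411$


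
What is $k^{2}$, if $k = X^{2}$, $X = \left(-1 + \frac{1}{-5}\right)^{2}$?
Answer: $\frac{1679616}{390625} \approx 4.2998$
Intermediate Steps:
$X = \frac{36}{25}$ ($X = \left(-1 - \frac{1}{5}\right)^{2} = \left(- \frac{6}{5}\right)^{2} = \frac{36}{25} \approx 1.44$)
$k = \frac{1296}{625}$ ($k = \left(\frac{36}{25}\right)^{2} = \frac{1296}{625} \approx 2.0736$)
$k^{2} = \left(\frac{1296}{625}\right)^{2} = \frac{1679616}{390625}$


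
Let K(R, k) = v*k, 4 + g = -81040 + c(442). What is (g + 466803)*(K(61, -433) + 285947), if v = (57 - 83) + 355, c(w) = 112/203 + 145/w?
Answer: 354755359122555/6409 ≈ 5.5353e+10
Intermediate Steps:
c(w) = 16/29 + 145/w (c(w) = 112*(1/203) + 145/w = 16/29 + 145/w)
g = -1038810715/12818 (g = -4 + (-81040 + (16/29 + 145/442)) = -4 + (-81040 + 11277/12818) = -4 - 1038759443/12818 = -1038810715/12818 ≈ -81043.)
v = 329 (v = -26 + 355 = 329)
K(R, k) = 329*k
(g + 466803)*(K(61, -433) + 285947) = (-1038810715/12818 + 466803)*(329*(-433) + 285947) = 4944670139*(-142457 + 285947)/12818 = (4944670139/12818)*143490 = 354755359122555/6409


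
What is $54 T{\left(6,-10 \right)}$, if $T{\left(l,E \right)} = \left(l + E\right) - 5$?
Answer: $-486$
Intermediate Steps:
$T{\left(l,E \right)} = -5 + E + l$ ($T{\left(l,E \right)} = \left(E + l\right) - 5 = -5 + E + l$)
$54 T{\left(6,-10 \right)} = 54 \left(-5 - 10 + 6\right) = 54 \left(-9\right) = -486$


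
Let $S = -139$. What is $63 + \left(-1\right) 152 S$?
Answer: $21191$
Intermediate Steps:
$63 + \left(-1\right) 152 S = 63 + \left(-1\right) 152 \left(-139\right) = 63 - -21128 = 63 + 21128 = 21191$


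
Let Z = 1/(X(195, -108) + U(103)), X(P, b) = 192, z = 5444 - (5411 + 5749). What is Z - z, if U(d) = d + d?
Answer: 2274969/398 ≈ 5716.0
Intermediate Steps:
z = -5716 (z = 5444 - 1*11160 = 5444 - 11160 = -5716)
U(d) = 2*d
Z = 1/398 (Z = 1/(192 + 2*103) = 1/(192 + 206) = 1/398 ≈ 0.0025126)
Z - z = 1/398 - 1*(-5716) = 1/398 + 5716 = 2274969/398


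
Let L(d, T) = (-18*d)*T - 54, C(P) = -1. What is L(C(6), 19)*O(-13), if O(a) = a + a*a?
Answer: 44928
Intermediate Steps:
O(a) = a + a²
L(d, T) = -54 - 18*T*d (L(d, T) = -18*T*d - 54 = -54 - 18*T*d)
L(C(6), 19)*O(-13) = (-54 - 18*19*(-1))*(-13*(1 - 13)) = (-54 + 342)*(-13*(-12)) = 288*156 = 44928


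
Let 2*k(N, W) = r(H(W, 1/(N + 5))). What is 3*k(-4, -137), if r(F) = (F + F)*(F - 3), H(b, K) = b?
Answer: 57540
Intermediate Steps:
r(F) = 2*F*(-3 + F) (r(F) = (2*F)*(-3 + F) = 2*F*(-3 + F))
k(N, W) = W*(-3 + W) (k(N, W) = (2*W*(-3 + W))/2 = W*(-3 + W))
3*k(-4, -137) = 3*(-137*(-3 - 137)) = 3*(-137*(-140)) = 3*19180 = 57540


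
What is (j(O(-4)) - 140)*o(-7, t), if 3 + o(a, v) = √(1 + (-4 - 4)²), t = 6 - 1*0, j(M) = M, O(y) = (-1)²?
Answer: 417 - 139*√65 ≈ -703.65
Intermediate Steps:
O(y) = 1
t = 6 (t = 6 + 0 = 6)
o(a, v) = -3 + √65 (o(a, v) = -3 + √(1 + (-4 - 4)²) = -3 + √(1 + (-8)²) = -3 + √(1 + 64) = -3 + √65)
(j(O(-4)) - 140)*o(-7, t) = (1 - 140)*(-3 + √65) = -139*(-3 + √65) = 417 - 139*√65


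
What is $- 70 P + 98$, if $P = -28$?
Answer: $2058$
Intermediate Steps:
$- 70 P + 98 = \left(-70\right) \left(-28\right) + 98 = 1960 + 98 = 2058$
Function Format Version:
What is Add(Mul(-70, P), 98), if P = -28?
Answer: 2058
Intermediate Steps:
Add(Mul(-70, P), 98) = Add(Mul(-70, -28), 98) = Add(1960, 98) = 2058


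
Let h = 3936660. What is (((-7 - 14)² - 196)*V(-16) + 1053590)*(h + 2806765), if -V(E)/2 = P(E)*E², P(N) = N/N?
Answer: 6258909913750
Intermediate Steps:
P(N) = 1
V(E) = -2*E²
(((-7 - 14)² - 196)*V(-16) + 1053590)*(h + 2806765) = (((-7 - 14)² - 196)*(-2*(-16)²) + 1053590)*(3936660 + 2806765) = (((-21)² - 196)*(-2*256) + 1053590)*6743425 = ((441 - 196)*(-512) + 1053590)*6743425 = (245*(-512) + 1053590)*6743425 = (-125440 + 1053590)*6743425 = 928150*6743425 = 6258909913750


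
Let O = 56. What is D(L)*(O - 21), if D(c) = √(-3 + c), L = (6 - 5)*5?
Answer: 35*√2 ≈ 49.497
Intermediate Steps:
L = 5 (L = 1*5 = 5)
D(L)*(O - 21) = √(-3 + 5)*(56 - 21) = √2*35 = 35*√2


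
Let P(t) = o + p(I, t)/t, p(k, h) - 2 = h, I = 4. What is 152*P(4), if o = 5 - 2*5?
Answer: -532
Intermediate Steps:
p(k, h) = 2 + h
o = -5 (o = 5 - 10 = -5)
P(t) = -5 + (2 + t)/t
152*P(4) = 152*(-4 + 2/4) = 152*(-4 + 2*(¼)) = 152*(-4 + ½) = 152*(-7/2) = -532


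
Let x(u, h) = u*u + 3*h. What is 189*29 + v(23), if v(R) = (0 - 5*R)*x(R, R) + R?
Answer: -63266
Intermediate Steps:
x(u, h) = u² + 3*h
v(R) = R - 5*R*(R² + 3*R) (v(R) = (0 - 5*R)*(R² + 3*R) + R = (-5*R)*(R² + 3*R) + R = -5*R*(R² + 3*R) + R = R - 5*R*(R² + 3*R))
189*29 + v(23) = 189*29 + 23*(1 - 15*23 - 5*23²) = 5481 + 23*(1 - 345 - 5*529) = 5481 + 23*(1 - 345 - 2645) = 5481 + 23*(-2989) = 5481 - 68747 = -63266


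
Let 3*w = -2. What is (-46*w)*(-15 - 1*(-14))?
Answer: -92/3 ≈ -30.667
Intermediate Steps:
w = -2/3 (w = (1/3)*(-2) = -2/3 ≈ -0.66667)
(-46*w)*(-15 - 1*(-14)) = (-46*(-2/3))*(-15 - 1*(-14)) = 92*(-15 + 14)/3 = (92/3)*(-1) = -92/3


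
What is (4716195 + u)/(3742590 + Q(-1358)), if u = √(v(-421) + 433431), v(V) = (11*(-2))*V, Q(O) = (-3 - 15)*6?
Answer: 1572065/1247494 + √442693/3742482 ≈ 1.2604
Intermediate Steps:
Q(O) = -108 (Q(O) = -18*6 = -108)
v(V) = -22*V
u = √442693 (u = √(-22*(-421) + 433431) = √(9262 + 433431) = √442693 ≈ 665.35)
(4716195 + u)/(3742590 + Q(-1358)) = (4716195 + √442693)/(3742590 - 108) = (4716195 + √442693)/3742482 = (4716195 + √442693)*(1/3742482) = 1572065/1247494 + √442693/3742482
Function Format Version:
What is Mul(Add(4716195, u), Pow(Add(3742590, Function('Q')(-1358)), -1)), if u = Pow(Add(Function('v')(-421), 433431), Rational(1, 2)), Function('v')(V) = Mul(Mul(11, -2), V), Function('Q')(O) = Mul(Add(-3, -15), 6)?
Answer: Add(Rational(1572065, 1247494), Mul(Rational(1, 3742482), Pow(442693, Rational(1, 2)))) ≈ 1.2604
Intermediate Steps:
Function('Q')(O) = -108 (Function('Q')(O) = Mul(-18, 6) = -108)
Function('v')(V) = Mul(-22, V)
u = Pow(442693, Rational(1, 2)) (u = Pow(Add(Mul(-22, -421), 433431), Rational(1, 2)) = Pow(Add(9262, 433431), Rational(1, 2)) = Pow(442693, Rational(1, 2)) ≈ 665.35)
Mul(Add(4716195, u), Pow(Add(3742590, Function('Q')(-1358)), -1)) = Mul(Add(4716195, Pow(442693, Rational(1, 2))), Pow(Add(3742590, -108), -1)) = Mul(Add(4716195, Pow(442693, Rational(1, 2))), Pow(3742482, -1)) = Mul(Add(4716195, Pow(442693, Rational(1, 2))), Rational(1, 3742482)) = Add(Rational(1572065, 1247494), Mul(Rational(1, 3742482), Pow(442693, Rational(1, 2))))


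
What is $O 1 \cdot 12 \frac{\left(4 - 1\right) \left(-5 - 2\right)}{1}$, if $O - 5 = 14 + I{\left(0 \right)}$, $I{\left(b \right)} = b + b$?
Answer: $-4788$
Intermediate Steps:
$I{\left(b \right)} = 2 b$
$O = 19$ ($O = 5 + \left(14 + 2 \cdot 0\right) = 5 + \left(14 + 0\right) = 5 + 14 = 19$)
$O 1 \cdot 12 \frac{\left(4 - 1\right) \left(-5 - 2\right)}{1} = 19 \cdot 1 \cdot 12 \frac{\left(4 - 1\right) \left(-5 - 2\right)}{1} = 19 \cdot 12 \cdot 3 \left(-7\right) 1 = 19 \cdot 12 \left(\left(-21\right) 1\right) = 19 \cdot 12 \left(-21\right) = 19 \left(-252\right) = -4788$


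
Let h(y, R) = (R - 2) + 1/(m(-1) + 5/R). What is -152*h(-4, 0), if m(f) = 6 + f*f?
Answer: 304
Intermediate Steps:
m(f) = 6 + f²
h(y, R) = -2 + R + 1/(7 + 5/R) (h(y, R) = (R - 2) + 1/((6 + (-1)²) + 5/R) = (-2 + R) + 1/((6 + 1) + 5/R) = (-2 + R) + 1/(7 + 5/R) = -2 + R + 1/(7 + 5/R))
-152*h(-4, 0) = -152*(-10 - 8*0 + 7*0²)/(5 + 7*0) = -152*(-10 + 0 + 7*0)/(5 + 0) = -152*(-10 + 0 + 0)/5 = -152*(-10)/5 = -152*(-2) = 304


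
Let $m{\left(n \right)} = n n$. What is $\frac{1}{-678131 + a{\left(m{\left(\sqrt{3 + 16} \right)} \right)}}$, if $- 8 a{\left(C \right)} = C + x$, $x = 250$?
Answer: $- \frac{8}{5425317} \approx -1.4746 \cdot 10^{-6}$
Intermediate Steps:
$m{\left(n \right)} = n^{2}$
$a{\left(C \right)} = - \frac{125}{4} - \frac{C}{8}$ ($a{\left(C \right)} = - \frac{C + 250}{8} = - \frac{250 + C}{8} = - \frac{125}{4} - \frac{C}{8}$)
$\frac{1}{-678131 + a{\left(m{\left(\sqrt{3 + 16} \right)} \right)}} = \frac{1}{-678131 - \left(\frac{125}{4} + \frac{\left(\sqrt{3 + 16}\right)^{2}}{8}\right)} = \frac{1}{-678131 - \left(\frac{125}{4} + \frac{\left(\sqrt{19}\right)^{2}}{8}\right)} = \frac{1}{-678131 - \frac{269}{8}} = \frac{1}{- \frac{5425317}{8}} = - \frac{8}{5425317}$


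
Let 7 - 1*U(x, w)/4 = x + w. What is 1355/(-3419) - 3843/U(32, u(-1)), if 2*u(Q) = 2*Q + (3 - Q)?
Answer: 76913/2104 ≈ 36.556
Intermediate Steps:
u(Q) = 3/2 + Q/2 (u(Q) = (2*Q + (3 - Q))/2 = (3 + Q)/2 = 3/2 + Q/2)
U(x, w) = 28 - 4*w - 4*x (U(x, w) = 28 - 4*(x + w) = 28 - 4*(w + x) = 28 + (-4*w - 4*x) = 28 - 4*w - 4*x)
1355/(-3419) - 3843/U(32, u(-1)) = 1355/(-3419) - 3843/(28 - 4*(3/2 + (½)*(-1)) - 4*32) = 1355*(-1/3419) - 3843/(28 - 4*(3/2 - ½) - 128) = -1355/3419 - 3843/(28 - 4*1 - 128) = -1355/3419 - 3843/(28 - 4 - 128) = -1355/3419 - 3843/(-104) = -1355/3419 - 3843*(-1/104) = -1355/3419 + 3843/104 = 76913/2104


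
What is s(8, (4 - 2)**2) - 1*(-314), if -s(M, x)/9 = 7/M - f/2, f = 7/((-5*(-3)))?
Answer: 12329/40 ≈ 308.23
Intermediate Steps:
f = 7/15 ≈ 0.46667
s(M, x) = 21/10 - 63/M (s(M, x) = -9*(7/M - 1*7/15/2) = -9*(7/M - 7/15*1/2) = -9*(7/M - 7/30) = -9*(-7/30 + 7/M) = 21/10 - 63/M)
s(8, (4 - 2)**2) - 1*(-314) = (21/10 - 63/8) - 1*(-314) = (21/10 - 63*1/8) + 314 = (21/10 - 63/8) + 314 = -231/40 + 314 = 12329/40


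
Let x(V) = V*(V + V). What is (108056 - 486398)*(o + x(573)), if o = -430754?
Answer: -85468971168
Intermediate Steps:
x(V) = 2*V**2 (x(V) = V*(2*V) = 2*V**2)
(108056 - 486398)*(o + x(573)) = (108056 - 486398)*(-430754 + 2*573**2) = -378342*(-430754 + 2*328329) = -378342*(-430754 + 656658) = -378342*225904 = -85468971168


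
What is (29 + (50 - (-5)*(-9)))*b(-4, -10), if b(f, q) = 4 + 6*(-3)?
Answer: -476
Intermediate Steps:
b(f, q) = -14 (b(f, q) = 4 - 18 = -14)
(29 + (50 - (-5)*(-9)))*b(-4, -10) = (29 + (50 - (-5)*(-9)))*(-14) = (29 + (50 - 1*45))*(-14) = (29 + (50 - 45))*(-14) = (29 + 5)*(-14) = 34*(-14) = -476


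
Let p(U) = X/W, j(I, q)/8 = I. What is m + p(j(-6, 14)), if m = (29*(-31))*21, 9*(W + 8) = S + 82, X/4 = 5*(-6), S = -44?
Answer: -320403/17 ≈ -18847.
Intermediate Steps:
j(I, q) = 8*I
X = -120 (X = 4*(5*(-6)) = 4*(-30) = -120)
W = -34/9 (W = -8 + (-44 + 82)/9 = -8 + (⅑)*38 = -8 + 38/9 = -34/9 ≈ -3.7778)
p(U) = 540/17 (p(U) = -120/(-34/9) = -120*(-9/34) = 540/17)
m = -18879 (m = -899*21 = -18879)
m + p(j(-6, 14)) = -18879 + 540/17 = -320403/17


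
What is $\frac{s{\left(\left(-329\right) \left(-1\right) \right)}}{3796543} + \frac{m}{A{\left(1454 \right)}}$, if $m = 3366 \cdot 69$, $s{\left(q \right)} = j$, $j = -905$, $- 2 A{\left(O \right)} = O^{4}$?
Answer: $- \frac{1011662193053381}{4242149384708886652} \approx -0.00023848$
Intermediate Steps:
$A{\left(O \right)} = - \frac{O^{4}}{2}$
$s{\left(q \right)} = -905$
$m = 232254$
$\frac{s{\left(\left(-329\right) \left(-1\right) \right)}}{3796543} + \frac{m}{A{\left(1454 \right)}} = - \frac{905}{3796543} + \frac{232254}{\left(- \frac{1}{2}\right) 1454^{4}} = \left(-905\right) \frac{1}{3796543} + \frac{232254}{\left(- \frac{1}{2}\right) 4469486461456} = - \frac{905}{3796543} + \frac{232254}{-2234743230728} = - \frac{905}{3796543} + 232254 \left(- \frac{1}{2234743230728}\right) = - \frac{905}{3796543} - \frac{116127}{1117371615364} = - \frac{1011662193053381}{4242149384708886652}$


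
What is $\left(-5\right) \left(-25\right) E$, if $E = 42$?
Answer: $5250$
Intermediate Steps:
$\left(-5\right) \left(-25\right) E = \left(-5\right) \left(-25\right) 42 = 125 \cdot 42 = 5250$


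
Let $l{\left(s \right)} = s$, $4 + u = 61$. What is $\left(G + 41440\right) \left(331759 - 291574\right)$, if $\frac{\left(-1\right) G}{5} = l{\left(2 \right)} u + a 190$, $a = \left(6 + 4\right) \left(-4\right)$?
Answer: $3169390950$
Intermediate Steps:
$u = 57$ ($u = -4 + 61 = 57$)
$a = -40$ ($a = 10 \left(-4\right) = -40$)
$G = 37430$ ($G = - 5 \left(2 \cdot 57 - 7600\right) = - 5 \left(114 - 7600\right) = \left(-5\right) \left(-7486\right) = 37430$)
$\left(G + 41440\right) \left(331759 - 291574\right) = \left(37430 + 41440\right) \left(331759 - 291574\right) = 78870 \cdot 40185 = 3169390950$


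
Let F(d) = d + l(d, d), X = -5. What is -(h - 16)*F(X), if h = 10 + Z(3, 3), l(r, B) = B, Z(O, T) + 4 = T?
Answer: -70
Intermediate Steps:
Z(O, T) = -4 + T
h = 9 (h = 10 + (-4 + 3) = 10 - 1 = 9)
F(d) = 2*d (F(d) = d + d = 2*d)
-(h - 16)*F(X) = -(9 - 16)*2*(-5) = -(-7)*(-10) = -1*70 = -70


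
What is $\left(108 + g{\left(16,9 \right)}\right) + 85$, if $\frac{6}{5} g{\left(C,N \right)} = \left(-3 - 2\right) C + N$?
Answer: $\frac{803}{6} \approx 133.83$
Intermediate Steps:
$g{\left(C,N \right)} = - \frac{25 C}{6} + \frac{5 N}{6}$ ($g{\left(C,N \right)} = \frac{5 \left(\left(-3 - 2\right) C + N\right)}{6} = \frac{5 \left(- 5 C + N\right)}{6} = \frac{5 \left(N - 5 C\right)}{6} = - \frac{25 C}{6} + \frac{5 N}{6}$)
$\left(108 + g{\left(16,9 \right)}\right) + 85 = \left(108 + \left(\left(- \frac{25}{6}\right) 16 + \frac{5}{6} \cdot 9\right)\right) + 85 = \left(108 + \left(- \frac{200}{3} + \frac{15}{2}\right)\right) + 85 = \left(108 - \frac{355}{6}\right) + 85 = \frac{293}{6} + 85 = \frac{803}{6}$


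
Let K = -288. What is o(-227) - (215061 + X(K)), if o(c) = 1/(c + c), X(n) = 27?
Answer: -97649953/454 ≈ -2.1509e+5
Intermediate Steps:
o(c) = 1/(2*c)
o(-227) - (215061 + X(K)) = (½)/(-227) - (215061 + 27) = (½)*(-1/227) - 1*215088 = -1/454 - 215088 = -97649953/454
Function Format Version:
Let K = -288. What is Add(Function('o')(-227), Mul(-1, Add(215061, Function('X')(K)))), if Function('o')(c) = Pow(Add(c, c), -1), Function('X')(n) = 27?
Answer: Rational(-97649953, 454) ≈ -2.1509e+5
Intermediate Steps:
Function('o')(c) = Mul(Rational(1, 2), Pow(c, -1)) (Function('o')(c) = Pow(Mul(2, c), -1) = Mul(Rational(1, 2), Pow(c, -1)))
Add(Function('o')(-227), Mul(-1, Add(215061, Function('X')(K)))) = Add(Mul(Rational(1, 2), Pow(-227, -1)), Mul(-1, Add(215061, 27))) = Add(Mul(Rational(1, 2), Rational(-1, 227)), Mul(-1, 215088)) = Add(Rational(-1, 454), -215088) = Rational(-97649953, 454)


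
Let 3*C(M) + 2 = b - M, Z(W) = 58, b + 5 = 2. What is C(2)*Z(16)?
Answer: -406/3 ≈ -135.33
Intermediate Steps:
b = -3 (b = -5 + 2 = -3)
C(M) = -5/3 - M/3 (C(M) = -2/3 + (-3 - M)/3 = -2/3 + (-1 - M/3) = -5/3 - M/3)
C(2)*Z(16) = (-5/3 - 1/3*2)*58 = (-5/3 - 2/3)*58 = -7/3*58 = -406/3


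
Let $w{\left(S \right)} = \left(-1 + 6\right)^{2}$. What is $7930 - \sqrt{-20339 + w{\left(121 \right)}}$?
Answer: $7930 - i \sqrt{20314} \approx 7930.0 - 142.53 i$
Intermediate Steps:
$w{\left(S \right)} = 25$ ($w{\left(S \right)} = 5^{2} = 25$)
$7930 - \sqrt{-20339 + w{\left(121 \right)}} = 7930 - \sqrt{-20339 + 25} = 7930 - \sqrt{-20314} = 7930 - i \sqrt{20314}$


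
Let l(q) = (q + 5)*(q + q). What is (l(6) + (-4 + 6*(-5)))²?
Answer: 9604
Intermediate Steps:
l(q) = 2*q*(5 + q) (l(q) = (5 + q)*(2*q) = 2*q*(5 + q))
(l(6) + (-4 + 6*(-5)))² = (2*6*(5 + 6) + (-4 + 6*(-5)))² = (2*6*11 + (-4 - 30))² = (132 - 34)² = 98² = 9604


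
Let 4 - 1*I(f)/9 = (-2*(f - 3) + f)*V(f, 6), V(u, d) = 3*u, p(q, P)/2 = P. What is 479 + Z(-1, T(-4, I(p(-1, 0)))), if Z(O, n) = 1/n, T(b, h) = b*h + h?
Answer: 51731/108 ≈ 478.99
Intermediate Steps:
p(q, P) = 2*P
I(f) = 36 - 27*f*(6 - f) (I(f) = 36 - 9*(-2*(f - 3) + f)*3*f = 36 - 9*(-2*(-3 + f) + f)*3*f = 36 - 9*((6 - 2*f) + f)*3*f = 36 - 9*(6 - f)*3*f = 36 - 27*f*(6 - f))
T(b, h) = h + b*h
479 + Z(-1, T(-4, I(p(-1, 0)))) = 479 + 1/((36 - 324*0 + 27*(2*0)**2)*(1 - 4)) = 479 + 1/((36 - 162*0 + 27*0**2)*(-3)) = 479 + 1/((36 + 0 + 27*0)*(-3)) = 479 + 1/((36 + 0 + 0)*(-3)) = 479 + 1/(36*(-3)) = 479 + 1/(-108) = 479 - 1/108 = 51731/108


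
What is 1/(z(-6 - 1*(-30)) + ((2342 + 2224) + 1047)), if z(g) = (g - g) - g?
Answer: 1/5589 ≈ 0.00017892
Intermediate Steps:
z(g) = -g (z(g) = 0 - g = -g)
1/(z(-6 - 1*(-30)) + ((2342 + 2224) + 1047)) = 1/(-(-6 - 1*(-30)) + ((2342 + 2224) + 1047)) = 1/(-(-6 + 30) + (4566 + 1047)) = 1/(-1*24 + 5613) = 1/(-24 + 5613) = 1/5589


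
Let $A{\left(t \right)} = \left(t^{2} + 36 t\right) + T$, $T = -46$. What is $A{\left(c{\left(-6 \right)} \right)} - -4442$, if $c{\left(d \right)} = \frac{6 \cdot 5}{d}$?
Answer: $4241$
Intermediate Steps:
$c{\left(d \right)} = \frac{30}{d}$
$A{\left(t \right)} = -46 + t^{2} + 36 t$ ($A{\left(t \right)} = \left(t^{2} + 36 t\right) - 46 = -46 + t^{2} + 36 t$)
$A{\left(c{\left(-6 \right)} \right)} - -4442 = \left(-46 + \left(\frac{30}{-6}\right)^{2} + 36 \frac{30}{-6}\right) - -4442 = \left(-46 + \left(30 \left(- \frac{1}{6}\right)\right)^{2} + 36 \cdot 30 \left(- \frac{1}{6}\right)\right) + 4442 = \left(-46 + \left(-5\right)^{2} + 36 \left(-5\right)\right) + 4442 = \left(-46 + 25 - 180\right) + 4442 = -201 + 4442 = 4241$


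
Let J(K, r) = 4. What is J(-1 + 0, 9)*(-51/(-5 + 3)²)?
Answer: -51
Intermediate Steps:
J(-1 + 0, 9)*(-51/(-5 + 3)²) = 4*(-51/(-5 + 3)²) = 4*(-51/((-2)²)) = 4*(-51/4) = -51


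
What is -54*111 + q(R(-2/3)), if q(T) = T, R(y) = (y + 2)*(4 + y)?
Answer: -53906/9 ≈ -5989.6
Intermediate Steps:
R(y) = (2 + y)*(4 + y)
-54*111 + q(R(-2/3)) = -54*111 + (8 + (-2/3)² + 6*(-2/3)) = -5994 + (8 + (-2/3)² + 6*(-2/3)) = -5994 + (8 + (-1*⅔)² + 6*(-1*⅔)) = -5994 + (8 + (-⅔)² + 6*(-⅔)) = -5994 + (8 + 4/9 - 4) = -5994 + 40/9 = -53906/9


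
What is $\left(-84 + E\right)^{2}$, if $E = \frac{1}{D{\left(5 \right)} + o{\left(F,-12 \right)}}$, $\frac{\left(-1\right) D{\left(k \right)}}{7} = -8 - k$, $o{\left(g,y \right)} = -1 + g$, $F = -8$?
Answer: $\frac{47430769}{6724} \approx 7054.0$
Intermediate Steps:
$D{\left(k \right)} = 56 + 7 k$ ($D{\left(k \right)} = - 7 \left(-8 - k\right) = 56 + 7 k$)
$E = \frac{1}{82}$ ($E = \frac{1}{\left(56 + 7 \cdot 5\right) - 9} = \frac{1}{\left(56 + 35\right) - 9} = \frac{1}{91 - 9} = \frac{1}{82} \approx 0.012195$)
$\left(-84 + E\right)^{2} = \left(-84 + \frac{1}{82}\right)^{2} = \left(- \frac{6887}{82}\right)^{2} = \frac{47430769}{6724}$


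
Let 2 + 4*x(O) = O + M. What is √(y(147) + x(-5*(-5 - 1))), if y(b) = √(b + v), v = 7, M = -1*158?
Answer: √(-130 + 4*√154)/2 ≈ 4.4822*I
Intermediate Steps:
M = -158
x(O) = -40 + O/4 (x(O) = -½ + (O - 158)/4 = -½ + (-158 + O)/4 = -½ + (-79/2 + O/4) = -40 + O/4)
y(b) = √(7 + b) (y(b) = √(b + 7) = √(7 + b))
√(y(147) + x(-5*(-5 - 1))) = √(√(7 + 147) + (-40 + (-5*(-5 - 1))/4)) = √(√154 + (-40 + (-5*(-6))/4)) = √(√154 + (-40 + (¼)*30)) = √(√154 + (-40 + 15/2)) = √(√154 - 65/2) = √(-65/2 + √154)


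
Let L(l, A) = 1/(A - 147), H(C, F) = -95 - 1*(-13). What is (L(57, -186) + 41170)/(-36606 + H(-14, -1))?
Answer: -13709609/12217104 ≈ -1.1222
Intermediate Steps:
H(C, F) = -82 (H(C, F) = -95 + 13 = -82)
L(l, A) = 1/(-147 + A)
(L(57, -186) + 41170)/(-36606 + H(-14, -1)) = (1/(-147 - 186) + 41170)/(-36606 - 82) = (1/(-333) + 41170)/(-36688) = (-1/333 + 41170)*(-1/36688) = (13709609/333)*(-1/36688) = -13709609/12217104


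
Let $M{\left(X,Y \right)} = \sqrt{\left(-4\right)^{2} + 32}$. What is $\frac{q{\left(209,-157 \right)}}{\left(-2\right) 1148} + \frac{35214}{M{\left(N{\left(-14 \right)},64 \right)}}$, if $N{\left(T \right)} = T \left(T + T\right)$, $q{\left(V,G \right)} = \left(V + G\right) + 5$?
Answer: $- \frac{57}{2296} + \frac{5869 \sqrt{3}}{2} \approx 5082.7$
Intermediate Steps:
$q{\left(V,G \right)} = 5 + G + V$ ($q{\left(V,G \right)} = \left(G + V\right) + 5 = 5 + G + V$)
$N{\left(T \right)} = 2 T^{2}$ ($N{\left(T \right)} = T 2 T = 2 T^{2}$)
$M{\left(X,Y \right)} = 4 \sqrt{3}$ ($M{\left(X,Y \right)} = \sqrt{16 + 32} = \sqrt{48} = 4 \sqrt{3}$)
$\frac{q{\left(209,-157 \right)}}{\left(-2\right) 1148} + \frac{35214}{M{\left(N{\left(-14 \right)},64 \right)}} = \frac{5 - 157 + 209}{\left(-2\right) 1148} + \frac{35214}{4 \sqrt{3}} = \frac{57}{-2296} + 35214 \frac{\sqrt{3}}{12} = 57 \left(- \frac{1}{2296}\right) + \frac{5869 \sqrt{3}}{2} = - \frac{57}{2296} + \frac{5869 \sqrt{3}}{2}$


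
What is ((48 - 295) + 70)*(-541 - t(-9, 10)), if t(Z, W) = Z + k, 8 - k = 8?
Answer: 94164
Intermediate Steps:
k = 0 (k = 8 - 1*8 = 8 - 8 = 0)
t(Z, W) = Z (t(Z, W) = Z + 0 = Z)
((48 - 295) + 70)*(-541 - t(-9, 10)) = ((48 - 295) + 70)*(-541 - 1*(-9)) = (-247 + 70)*(-541 + 9) = -177*(-532) = 94164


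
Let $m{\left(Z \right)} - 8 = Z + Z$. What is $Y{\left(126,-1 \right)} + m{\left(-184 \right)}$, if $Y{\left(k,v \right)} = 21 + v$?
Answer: $-340$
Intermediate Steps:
$m{\left(Z \right)} = 8 + 2 Z$ ($m{\left(Z \right)} = 8 + \left(Z + Z\right) = 8 + 2 Z$)
$Y{\left(126,-1 \right)} + m{\left(-184 \right)} = \left(21 - 1\right) + \left(8 + 2 \left(-184\right)\right) = 20 + \left(8 - 368\right) = 20 - 360 = -340$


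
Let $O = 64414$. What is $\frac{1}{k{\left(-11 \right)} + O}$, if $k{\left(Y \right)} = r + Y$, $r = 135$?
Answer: $\frac{1}{64538} \approx 1.5495 \cdot 10^{-5}$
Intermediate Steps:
$k{\left(Y \right)} = 135 + Y$
$\frac{1}{k{\left(-11 \right)} + O} = \frac{1}{\left(135 - 11\right) + 64414} = \frac{1}{124 + 64414} = \frac{1}{64538}$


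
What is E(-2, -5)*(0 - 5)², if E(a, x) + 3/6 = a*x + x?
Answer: 225/2 ≈ 112.50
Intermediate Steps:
E(a, x) = -½ + x + a*x (E(a, x) = -½ + (a*x + x) = -½ + (x + a*x) = -½ + x + a*x)
E(-2, -5)*(0 - 5)² = (-½ - 5 - 2*(-5))*(0 - 5)² = (-½ - 5 + 10)*(-5)² = (9/2)*25 = 225/2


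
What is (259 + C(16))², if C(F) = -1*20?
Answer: 57121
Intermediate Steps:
C(F) = -20
(259 + C(16))² = (259 - 20)² = 239² = 57121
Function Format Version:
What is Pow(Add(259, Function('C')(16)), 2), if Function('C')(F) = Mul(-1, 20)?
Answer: 57121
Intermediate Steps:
Function('C')(F) = -20
Pow(Add(259, Function('C')(16)), 2) = Pow(Add(259, -20), 2) = Pow(239, 2) = 57121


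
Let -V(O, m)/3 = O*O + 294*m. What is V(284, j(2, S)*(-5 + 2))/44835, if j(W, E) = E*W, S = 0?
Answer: -80656/14945 ≈ -5.3969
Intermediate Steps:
V(O, m) = -882*m - 3*O² (V(O, m) = -3*(O*O + 294*m) = -3*(O² + 294*m) = -882*m - 3*O²)
V(284, j(2, S)*(-5 + 2))/44835 = (-882*0*2*(-5 + 2) - 3*284²)/44835 = (-0*(-3) - 3*80656)*(1/44835) = (-882*0 - 241968)*(1/44835) = (0 - 241968)*(1/44835) = -241968*1/44835 = -80656/14945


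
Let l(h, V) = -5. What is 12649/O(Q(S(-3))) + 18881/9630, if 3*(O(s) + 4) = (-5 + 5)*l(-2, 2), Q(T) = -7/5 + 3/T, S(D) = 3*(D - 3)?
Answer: -60867173/19260 ≈ -3160.3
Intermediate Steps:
S(D) = -9 + 3*D (S(D) = 3*(-3 + D) = -9 + 3*D)
Q(T) = -7/5 + 3/T (Q(T) = -7*1/5 + 3/T = -7/5 + 3/T)
O(s) = -4 (O(s) = -4 + ((-5 + 5)*(-5))/3 = -4 + (0*(-5))/3 = -4 + (1/3)*0 = -4 + 0 = -4)
12649/O(Q(S(-3))) + 18881/9630 = 12649/(-4) + 18881/9630 = 12649*(-1/4) + 18881*(1/9630) = -12649/4 + 18881/9630 = -60867173/19260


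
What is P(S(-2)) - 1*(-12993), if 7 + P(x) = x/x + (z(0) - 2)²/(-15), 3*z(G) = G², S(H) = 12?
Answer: 194801/15 ≈ 12987.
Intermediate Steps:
z(G) = G²/3
P(x) = -94/15 (P(x) = -7 + (x/x + ((⅓)*0² - 2)²/(-15)) = -7 + (1 + ((⅓)*0 - 2)²*(-1/15)) = -7 + (1 + (0 - 2)²*(-1/15)) = -7 + (1 + (-2)²*(-1/15)) = -7 + (1 + 4*(-1/15)) = -7 + (1 - 4/15) = -7 + 11/15 = -94/15)
P(S(-2)) - 1*(-12993) = -94/15 - 1*(-12993) = -94/15 + 12993 = 194801/15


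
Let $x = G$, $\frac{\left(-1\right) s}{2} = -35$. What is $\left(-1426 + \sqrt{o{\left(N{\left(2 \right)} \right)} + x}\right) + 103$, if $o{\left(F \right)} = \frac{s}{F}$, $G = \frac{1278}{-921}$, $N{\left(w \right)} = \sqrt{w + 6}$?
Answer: $-1323 + \frac{\sqrt{-523128 + 6597430 \sqrt{2}}}{614} \approx -1318.2$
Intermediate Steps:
$s = 70$ ($s = \left(-2\right) \left(-35\right) = 70$)
$N{\left(w \right)} = \sqrt{6 + w}$
$G = - \frac{426}{307}$ ($G = 1278 \left(- \frac{1}{921}\right) = - \frac{426}{307} \approx -1.3876$)
$o{\left(F \right)} = \frac{70}{F}$
$x = - \frac{426}{307} \approx -1.3876$
$\left(-1426 + \sqrt{o{\left(N{\left(2 \right)} \right)} + x}\right) + 103 = \left(-1426 + \sqrt{\frac{70}{\sqrt{6 + 2}} - \frac{426}{307}}\right) + 103 = \left(-1426 + \sqrt{\frac{70}{\sqrt{8}} - \frac{426}{307}}\right) + 103 = \left(-1426 + \sqrt{\frac{70}{2 \sqrt{2}} - \frac{426}{307}}\right) + 103 = \left(-1426 + \sqrt{70 \frac{\sqrt{2}}{4} - \frac{426}{307}}\right) + 103 = \left(-1426 + \sqrt{\frac{35 \sqrt{2}}{2} - \frac{426}{307}}\right) + 103 = \left(-1426 + \sqrt{- \frac{426}{307} + \frac{35 \sqrt{2}}{2}}\right) + 103 = -1323 + \sqrt{- \frac{426}{307} + \frac{35 \sqrt{2}}{2}}$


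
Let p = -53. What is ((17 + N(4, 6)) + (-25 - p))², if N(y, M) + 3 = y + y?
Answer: 2500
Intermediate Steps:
N(y, M) = -3 + 2*y (N(y, M) = -3 + (y + y) = -3 + 2*y)
((17 + N(4, 6)) + (-25 - p))² = ((17 + (-3 + 2*4)) + (-25 - 1*(-53)))² = ((17 + (-3 + 8)) + (-25 + 53))² = ((17 + 5) + 28)² = (22 + 28)² = 50² = 2500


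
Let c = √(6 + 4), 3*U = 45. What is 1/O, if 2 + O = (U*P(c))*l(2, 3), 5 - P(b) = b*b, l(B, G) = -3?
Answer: 1/223 ≈ 0.0044843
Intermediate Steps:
U = 15 (U = (⅓)*45 = 15)
c = √10 ≈ 3.1623
P(b) = 5 - b² (P(b) = 5 - b*b = 5 - b²)
O = 223 (O = -2 + (15*(5 - (√10)²))*(-3) = -2 + (15*(5 - 1*10))*(-3) = -2 + (15*(5 - 10))*(-3) = -2 + (15*(-5))*(-3) = -2 - 75*(-3) = -2 + 225 = 223)
1/O = 1/223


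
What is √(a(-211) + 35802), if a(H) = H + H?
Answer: 2*√8845 ≈ 188.10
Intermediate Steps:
a(H) = 2*H
√(a(-211) + 35802) = √(2*(-211) + 35802) = √(-422 + 35802) = √35380 = 2*√8845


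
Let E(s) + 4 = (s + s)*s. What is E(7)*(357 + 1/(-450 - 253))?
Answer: 23591180/703 ≈ 33558.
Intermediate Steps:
E(s) = -4 + 2*s² (E(s) = -4 + (s + s)*s = -4 + (2*s)*s = -4 + 2*s²)
E(7)*(357 + 1/(-450 - 253)) = (-4 + 2*7²)*(357 + 1/(-450 - 253)) = (-4 + 2*49)*(357 + 1/(-703)) = (-4 + 98)*(357 - 1/703) = 94*(250970/703) = 23591180/703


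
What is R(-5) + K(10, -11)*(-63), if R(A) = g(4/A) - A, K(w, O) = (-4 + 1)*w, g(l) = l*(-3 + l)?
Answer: 47451/25 ≈ 1898.0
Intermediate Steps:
K(w, O) = -3*w
R(A) = -A + 4*(-3 + 4/A)/A (R(A) = (4/A)*(-3 + 4/A) - A = 4*(-3 + 4/A)/A - A = -A + 4*(-3 + 4/A)/A)
R(-5) + K(10, -11)*(-63) = (-1*(-5) - 12/(-5) + 16/(-5)²) - 3*10*(-63) = (5 - 12*(-⅕) + 16*(1/25)) - 30*(-63) = (5 + 12/5 + 16/25) + 1890 = 201/25 + 1890 = 47451/25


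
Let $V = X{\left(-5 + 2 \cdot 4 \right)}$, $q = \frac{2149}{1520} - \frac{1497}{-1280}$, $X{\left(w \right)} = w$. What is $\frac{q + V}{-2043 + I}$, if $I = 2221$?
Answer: $\frac{135787}{4328960} \approx 0.031367$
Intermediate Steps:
$q = \frac{62827}{24320}$ ($q = 2149 \cdot \frac{1}{1520} - - \frac{1497}{1280} = \frac{2149}{1520} + \frac{1497}{1280} = \frac{62827}{24320} \approx 2.5833$)
$V = 3$ ($V = -5 + 2 \cdot 4 = -5 + 8 = 3$)
$\frac{q + V}{-2043 + I} = \frac{\frac{62827}{24320} + 3}{-2043 + 2221} = \frac{135787}{24320 \cdot 178} = \frac{135787}{24320} \cdot \frac{1}{178} = \frac{135787}{4328960}$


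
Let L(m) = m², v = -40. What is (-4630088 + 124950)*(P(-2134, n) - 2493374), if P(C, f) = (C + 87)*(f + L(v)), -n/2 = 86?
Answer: 24402034925620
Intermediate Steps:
n = -172 (n = -2*86 = -172)
P(C, f) = (87 + C)*(1600 + f) (P(C, f) = (C + 87)*(f + (-40)²) = (87 + C)*(f + 1600) = (87 + C)*(1600 + f))
(-4630088 + 124950)*(P(-2134, n) - 2493374) = (-4630088 + 124950)*((139200 + 87*(-172) + 1600*(-2134) - 2134*(-172)) - 2493374) = -4505138*((139200 - 14964 - 3414400 + 367048) - 2493374) = -4505138*(-2923116 - 2493374) = -4505138*(-5416490) = 24402034925620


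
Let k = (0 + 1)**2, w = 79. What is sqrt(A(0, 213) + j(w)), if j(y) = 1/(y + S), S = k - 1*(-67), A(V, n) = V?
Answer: sqrt(3)/21 ≈ 0.082479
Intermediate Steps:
k = 1 (k = 1**2 = 1)
S = 68 (S = 1 - 1*(-67) = 1 + 67 = 68)
j(y) = 1/(68 + y) (j(y) = 1/(y + 68) = 1/(68 + y))
sqrt(A(0, 213) + j(w)) = sqrt(0 + 1/(68 + 79)) = sqrt(0 + 1/147) = sqrt(1/147) = sqrt(3)/21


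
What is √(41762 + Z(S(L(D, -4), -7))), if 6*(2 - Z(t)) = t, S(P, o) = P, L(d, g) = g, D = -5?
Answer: √375882/3 ≈ 204.36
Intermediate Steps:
Z(t) = 2 - t/6
√(41762 + Z(S(L(D, -4), -7))) = √(41762 + (2 - ⅙*(-4))) = √(41762 + (2 + ⅔)) = √(41762 + 8/3) = √(125294/3) = √375882/3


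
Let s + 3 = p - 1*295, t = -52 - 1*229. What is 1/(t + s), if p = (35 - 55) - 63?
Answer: -1/662 ≈ -0.0015106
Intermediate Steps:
p = -83 (p = -20 - 63 = -83)
t = -281 (t = -52 - 229 = -281)
s = -381 (s = -3 + (-83 - 1*295) = -3 + (-83 - 295) = -3 - 378 = -381)
1/(t + s) = 1/(-281 - 381) = 1/(-662) = -1/662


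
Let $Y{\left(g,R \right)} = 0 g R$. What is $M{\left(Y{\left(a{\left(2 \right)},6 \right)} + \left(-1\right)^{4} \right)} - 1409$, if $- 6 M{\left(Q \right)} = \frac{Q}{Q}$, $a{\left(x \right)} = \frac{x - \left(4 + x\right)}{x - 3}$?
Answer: $- \frac{8455}{6} \approx -1409.2$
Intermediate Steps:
$a{\left(x \right)} = - \frac{4}{-3 + x}$
$Y{\left(g,R \right)} = 0$ ($Y{\left(g,R \right)} = 0 R = 0$)
$M{\left(Q \right)} = - \frac{1}{6}$ ($M{\left(Q \right)} = - \frac{Q \frac{1}{Q}}{6} = \left(- \frac{1}{6}\right) 1 = - \frac{1}{6}$)
$M{\left(Y{\left(a{\left(2 \right)},6 \right)} + \left(-1\right)^{4} \right)} - 1409 = - \frac{1}{6} - 1409 = - \frac{8455}{6}$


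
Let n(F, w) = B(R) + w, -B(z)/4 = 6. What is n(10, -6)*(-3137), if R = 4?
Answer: 94110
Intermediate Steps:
B(z) = -24 (B(z) = -4*6 = -24)
n(F, w) = -24 + w
n(10, -6)*(-3137) = (-24 - 6)*(-3137) = -30*(-3137) = 94110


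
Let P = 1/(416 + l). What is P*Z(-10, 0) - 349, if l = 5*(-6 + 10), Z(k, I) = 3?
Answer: -152161/436 ≈ -348.99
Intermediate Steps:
l = 20 (l = 5*4 = 20)
P = 1/436 (P = 1/(416 + 20) = 1/436 ≈ 0.0022936)
P*Z(-10, 0) - 349 = (1/436)*3 - 349 = 3/436 - 349 = -152161/436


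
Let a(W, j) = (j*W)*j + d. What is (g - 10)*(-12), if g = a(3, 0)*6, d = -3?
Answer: 336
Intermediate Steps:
a(W, j) = -3 + W*j**2 (a(W, j) = (j*W)*j - 3 = (W*j)*j - 3 = W*j**2 - 3 = -3 + W*j**2)
g = -18 (g = (-3 + 3*0**2)*6 = (-3 + 3*0)*6 = (-3 + 0)*6 = -3*6 = -18)
(g - 10)*(-12) = (-18 - 10)*(-12) = -28*(-12) = 336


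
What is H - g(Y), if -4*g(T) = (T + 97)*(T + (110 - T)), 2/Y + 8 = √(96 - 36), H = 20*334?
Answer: 18475/2 - 55*√15/2 ≈ 9131.0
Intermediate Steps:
H = 6680
Y = 2/(-8 + 2*√15) (Y = 2/(-8 + √(96 - 36)) = 2/(-8 + √60) = 2/(-8 + 2*√15) ≈ -7.8730)
g(T) = -5335/2 - 55*T/2 (g(T) = -(T + 97)*(T + (110 - T))/4 = -(97 + T)*110/4 = -(10670 + 110*T)/4 = -5335/2 - 55*T/2)
H - g(Y) = 6680 - (-5335/2 - 55*(-4 - √15)/2) = 6680 - (-5335/2 + (110 + 55*√15/2)) = 6680 - (-5115/2 + 55*√15/2) = 6680 + (5115/2 - 55*√15/2) = 18475/2 - 55*√15/2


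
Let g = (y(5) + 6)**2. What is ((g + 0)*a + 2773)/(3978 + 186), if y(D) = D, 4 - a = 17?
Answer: 100/347 ≈ 0.28818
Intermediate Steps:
a = -13 (a = 4 - 1*17 = 4 - 17 = -13)
g = 121 (g = (5 + 6)**2 = 11**2 = 121)
((g + 0)*a + 2773)/(3978 + 186) = ((121 + 0)*(-13) + 2773)/(3978 + 186) = (121*(-13) + 2773)/4164 = (-1573 + 2773)*(1/4164) = 1200*(1/4164) = 100/347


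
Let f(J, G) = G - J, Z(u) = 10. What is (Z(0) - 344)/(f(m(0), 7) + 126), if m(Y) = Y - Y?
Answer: -334/133 ≈ -2.5113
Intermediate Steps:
m(Y) = 0
(Z(0) - 344)/(f(m(0), 7) + 126) = (10 - 344)/((7 - 1*0) + 126) = -334/((7 + 0) + 126) = -334/(7 + 126) = -334/133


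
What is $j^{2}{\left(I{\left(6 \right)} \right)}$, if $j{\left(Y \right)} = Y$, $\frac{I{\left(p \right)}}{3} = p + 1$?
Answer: $441$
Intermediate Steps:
$I{\left(p \right)} = 3 + 3 p$ ($I{\left(p \right)} = 3 \left(p + 1\right) = 3 \left(1 + p\right) = 3 + 3 p$)
$j^{2}{\left(I{\left(6 \right)} \right)} = \left(3 + 3 \cdot 6\right)^{2} = \left(3 + 18\right)^{2} = 21^{2} = 441$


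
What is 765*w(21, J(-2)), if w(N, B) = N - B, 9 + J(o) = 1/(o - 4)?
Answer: 46155/2 ≈ 23078.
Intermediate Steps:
J(o) = -9 + 1/(-4 + o) (J(o) = -9 + 1/(o - 4) = -9 + 1/(-4 + o))
765*w(21, J(-2)) = 765*(21 - (37 - 9*(-2))/(-4 - 2)) = 765*(21 - (37 + 18)/(-6)) = 765*(21 - (-1)*55/6) = 765*(21 - 1*(-55/6)) = 765*(21 + 55/6) = 765*(181/6) = 46155/2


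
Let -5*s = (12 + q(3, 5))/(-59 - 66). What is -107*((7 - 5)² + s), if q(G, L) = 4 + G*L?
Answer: -270817/625 ≈ -433.31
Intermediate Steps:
s = 31/625 (s = -(12 + (4 + 3*5))/(5*(-59 - 66)) = -(12 + (4 + 15))/(5*(-125)) = -(12 + 19)*(-1)/(5*125) = -31*(-1)/(5*125) = -⅕*(-31/125) = 31/625 ≈ 0.049600)
-107*((7 - 5)² + s) = -107*((7 - 5)² + 31/625) = -107*(2² + 31/625) = -107*(4 + 31/625) = -107*2531/625 = -270817/625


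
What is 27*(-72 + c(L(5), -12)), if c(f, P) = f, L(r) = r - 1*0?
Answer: -1809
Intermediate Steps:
L(r) = r (L(r) = r + 0 = r)
27*(-72 + c(L(5), -12)) = 27*(-72 + 5) = 27*(-67) = -1809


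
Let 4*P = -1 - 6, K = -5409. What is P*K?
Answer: 37863/4 ≈ 9465.8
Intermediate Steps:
P = -7/4 (P = (-1 - 6)/4 = (¼)*(-7) = -7/4 ≈ -1.7500)
P*K = -7/4*(-5409) = 37863/4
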